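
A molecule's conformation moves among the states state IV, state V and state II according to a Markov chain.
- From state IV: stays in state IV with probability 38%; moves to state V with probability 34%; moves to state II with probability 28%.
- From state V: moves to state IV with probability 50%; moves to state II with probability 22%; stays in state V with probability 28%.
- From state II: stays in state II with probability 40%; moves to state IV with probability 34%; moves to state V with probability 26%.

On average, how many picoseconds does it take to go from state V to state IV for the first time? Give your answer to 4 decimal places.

2.1878

Let t(s) be the expected number of picoseconds to first reach state IV from state s, with t(state IV) = 0. Conditioning on the first picosecond:
t(state V) = 1 + 0.28·t(state V) + 0.22·t(state II)
t(state II) = 1 + 0.26·t(state V) + 0.4·t(state II)
Solving: t(state V) = 2.1878, t(state II) = 2.6147.
Expected picoseconds from state V to state IV: 2.1878.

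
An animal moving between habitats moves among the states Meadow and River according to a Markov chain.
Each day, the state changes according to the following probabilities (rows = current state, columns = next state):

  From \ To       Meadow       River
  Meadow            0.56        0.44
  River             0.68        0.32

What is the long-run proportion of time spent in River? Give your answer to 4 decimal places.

0.3929

Let the stationary distribution be π with π = πP and π_1 + π_2 = 1.
π_1 = 0.56·π_1 + 0.68·π_2
Solving with the normalization constraint gives π = (0.6071, 0.3929).
So the stationary probability of River is 0.3929.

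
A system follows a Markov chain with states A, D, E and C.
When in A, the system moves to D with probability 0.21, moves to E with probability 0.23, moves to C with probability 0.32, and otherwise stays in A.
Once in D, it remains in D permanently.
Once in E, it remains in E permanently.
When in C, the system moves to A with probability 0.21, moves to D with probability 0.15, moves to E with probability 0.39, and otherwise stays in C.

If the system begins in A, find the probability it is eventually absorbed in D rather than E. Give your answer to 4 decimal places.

Let h(s) be the probability of absorption at D starting from transient state s. Then h(D) = 1 and h(E) = 0. By first-step analysis:
h(A) = 0.24·h(A) + 0.21·1 + 0.23·0 + 0.32·h(C)
h(C) = 0.21·h(A) + 0.15·1 + 0.39·0 + 0.25·h(C)
Solving: h(A) = 0.4087, h(C) = 0.3144.
Starting from A, the probability is 0.4087.

0.4087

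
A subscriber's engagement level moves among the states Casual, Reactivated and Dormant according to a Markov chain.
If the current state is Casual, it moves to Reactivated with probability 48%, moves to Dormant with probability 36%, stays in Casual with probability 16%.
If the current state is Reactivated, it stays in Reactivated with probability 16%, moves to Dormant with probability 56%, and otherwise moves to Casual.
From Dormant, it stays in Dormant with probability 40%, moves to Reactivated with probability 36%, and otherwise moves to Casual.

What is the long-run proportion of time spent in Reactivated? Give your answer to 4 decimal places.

Let the stationary distribution be π with π = πP and π_1 + π_2 + π_3 = 1.
π_1 = 0.16·π_1 + 0.28·π_2 + 0.24·π_3
π_2 = 0.48·π_1 + 0.16·π_2 + 0.36·π_3
Solving with the normalization constraint gives π = (0.2342, 0.3234, 0.4424).
So the stationary probability of Reactivated is 0.3234.

0.3234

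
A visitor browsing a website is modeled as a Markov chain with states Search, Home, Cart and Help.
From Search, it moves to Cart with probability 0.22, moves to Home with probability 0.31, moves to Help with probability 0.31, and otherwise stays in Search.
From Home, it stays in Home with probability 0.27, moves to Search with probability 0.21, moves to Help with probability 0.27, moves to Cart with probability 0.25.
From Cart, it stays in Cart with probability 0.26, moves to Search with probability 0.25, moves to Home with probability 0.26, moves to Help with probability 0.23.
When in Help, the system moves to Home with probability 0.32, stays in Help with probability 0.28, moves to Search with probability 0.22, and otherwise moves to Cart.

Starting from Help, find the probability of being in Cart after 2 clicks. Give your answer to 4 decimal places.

0.2256

Propagate the distribution vector 2 clicks from Help.
After 0 clicks: (0.0000, 0.0000, 0.0000, 1.0000)
After 1 click: (0.2200, 0.3200, 0.1800, 0.2800)
After 2 clicks: (0.2090, 0.2910, 0.2256, 0.2744)
P(in Cart after 2 clicks) = 0.2256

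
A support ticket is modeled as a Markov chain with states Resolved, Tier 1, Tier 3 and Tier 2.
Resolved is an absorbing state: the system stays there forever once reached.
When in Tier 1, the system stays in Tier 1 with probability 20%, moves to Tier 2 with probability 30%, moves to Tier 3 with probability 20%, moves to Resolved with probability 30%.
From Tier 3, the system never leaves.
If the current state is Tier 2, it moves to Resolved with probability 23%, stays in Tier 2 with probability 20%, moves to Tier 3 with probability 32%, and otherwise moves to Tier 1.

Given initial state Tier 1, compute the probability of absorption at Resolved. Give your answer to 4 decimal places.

Let h(s) be the probability of absorption at Resolved starting from transient state s. Then h(Resolved) = 1 and h(Tier 3) = 0. By first-step analysis:
h(Tier 1) = 0.3·1 + 0.2·h(Tier 1) + 0.2·0 + 0.3·h(Tier 2)
h(Tier 2) = 0.23·1 + 0.25·h(Tier 1) + 0.32·0 + 0.2·h(Tier 2)
Solving: h(Tier 1) = 0.5469, h(Tier 2) = 0.4584.
Starting from Tier 1, the probability is 0.5469.

0.5469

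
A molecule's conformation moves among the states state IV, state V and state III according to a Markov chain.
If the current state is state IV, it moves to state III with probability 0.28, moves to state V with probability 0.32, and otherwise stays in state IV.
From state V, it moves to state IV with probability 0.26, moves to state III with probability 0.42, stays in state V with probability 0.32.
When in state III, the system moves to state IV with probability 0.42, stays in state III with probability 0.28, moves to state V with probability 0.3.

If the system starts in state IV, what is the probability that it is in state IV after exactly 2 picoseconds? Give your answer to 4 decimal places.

0.3608

Sum over the intermediate state after 1 picosecond:
P = P(state IV→state IV)·P(state IV→state IV) + P(state IV→state V)·P(state V→state IV) + P(state IV→state III)·P(state III→state IV)
  = 0.4×0.4 + 0.32×0.26 + 0.28×0.42
  = 0.1600 + 0.0832 + 0.1176 = 0.3608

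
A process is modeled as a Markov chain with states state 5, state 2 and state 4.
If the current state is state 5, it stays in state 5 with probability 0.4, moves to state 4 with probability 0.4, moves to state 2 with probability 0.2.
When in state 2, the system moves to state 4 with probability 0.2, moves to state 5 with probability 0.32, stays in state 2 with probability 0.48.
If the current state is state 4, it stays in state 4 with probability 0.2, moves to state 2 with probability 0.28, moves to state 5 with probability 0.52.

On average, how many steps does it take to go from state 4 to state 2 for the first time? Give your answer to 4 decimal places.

4.1176

Let t(s) be the expected number of steps to first reach state 2 from state s, with t(state 2) = 0. Conditioning on the first step:
t(state 5) = 1 + 0.4·t(state 5) + 0.4·t(state 4)
t(state 4) = 1 + 0.52·t(state 5) + 0.2·t(state 4)
Solving: t(state 5) = 4.4118, t(state 4) = 4.1176.
Expected steps from state 4 to state 2: 4.1176.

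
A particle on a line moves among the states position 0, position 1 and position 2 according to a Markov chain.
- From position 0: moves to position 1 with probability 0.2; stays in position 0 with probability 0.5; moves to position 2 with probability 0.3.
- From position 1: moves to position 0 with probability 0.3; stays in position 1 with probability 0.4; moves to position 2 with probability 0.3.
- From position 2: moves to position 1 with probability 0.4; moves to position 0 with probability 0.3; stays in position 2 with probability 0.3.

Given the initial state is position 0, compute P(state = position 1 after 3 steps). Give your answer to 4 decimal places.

0.3200

Propagate the distribution vector 3 steps from position 0.
After 0 steps: (1.0000, 0.0000, 0.0000)
After 1 step: (0.5000, 0.2000, 0.3000)
After 2 steps: (0.4000, 0.3000, 0.3000)
After 3 steps: (0.3800, 0.3200, 0.3000)
P(in position 1 after 3 steps) = 0.3200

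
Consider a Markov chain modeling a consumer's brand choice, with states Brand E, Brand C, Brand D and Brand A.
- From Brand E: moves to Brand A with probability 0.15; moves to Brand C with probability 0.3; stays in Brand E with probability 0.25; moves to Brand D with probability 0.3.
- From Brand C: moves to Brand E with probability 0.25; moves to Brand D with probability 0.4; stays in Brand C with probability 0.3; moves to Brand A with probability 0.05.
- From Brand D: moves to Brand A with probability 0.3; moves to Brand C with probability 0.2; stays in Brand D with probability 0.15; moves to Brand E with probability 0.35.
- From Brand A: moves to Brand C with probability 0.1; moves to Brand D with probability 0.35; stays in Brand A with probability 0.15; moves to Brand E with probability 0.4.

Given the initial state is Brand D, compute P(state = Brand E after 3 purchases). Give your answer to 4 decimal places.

0.3041

Propagate the distribution vector 3 purchases from Brand D.
After 0 purchases: (0.0000, 0.0000, 1.0000, 0.0000)
After 1 purchase: (0.3500, 0.2000, 0.1500, 0.3000)
After 2 purchases: (0.3100, 0.2250, 0.3125, 0.1525)
After 3 purchases: (0.3041, 0.2383, 0.2833, 0.1744)
P(in Brand E after 3 purchases) = 0.3041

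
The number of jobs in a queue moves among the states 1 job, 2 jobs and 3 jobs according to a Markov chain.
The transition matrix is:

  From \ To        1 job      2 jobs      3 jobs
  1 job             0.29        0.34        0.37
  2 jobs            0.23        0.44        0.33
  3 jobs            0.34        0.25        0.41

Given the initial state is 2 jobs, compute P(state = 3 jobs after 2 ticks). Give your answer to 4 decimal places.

Sum over the intermediate state after 1 tick:
P = P(2 jobs→1 job)·P(1 job→3 jobs) + P(2 jobs→2 jobs)·P(2 jobs→3 jobs) + P(2 jobs→3 jobs)·P(3 jobs→3 jobs)
  = 0.23×0.37 + 0.44×0.33 + 0.33×0.41
  = 0.0851 + 0.1452 + 0.1353 = 0.3656

0.3656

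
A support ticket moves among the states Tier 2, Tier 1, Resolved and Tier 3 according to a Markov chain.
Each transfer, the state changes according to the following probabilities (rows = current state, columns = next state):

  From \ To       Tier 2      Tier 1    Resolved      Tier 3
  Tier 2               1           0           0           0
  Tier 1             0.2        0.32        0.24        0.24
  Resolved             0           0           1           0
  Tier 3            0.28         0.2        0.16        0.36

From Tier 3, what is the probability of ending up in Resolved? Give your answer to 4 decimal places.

Let h(s) be the probability of absorption at Resolved starting from transient state s. Then h(Resolved) = 1 and h(Tier 2) = 0. By first-step analysis:
h(Tier 1) = 0.2·0 + 0.32·h(Tier 1) + 0.24·1 + 0.24·h(Tier 3)
h(Tier 3) = 0.28·0 + 0.2·h(Tier 1) + 0.16·1 + 0.36·h(Tier 3)
Solving: h(Tier 1) = 0.4959, h(Tier 3) = 0.4050.
Starting from Tier 3, the probability is 0.4050.

0.4050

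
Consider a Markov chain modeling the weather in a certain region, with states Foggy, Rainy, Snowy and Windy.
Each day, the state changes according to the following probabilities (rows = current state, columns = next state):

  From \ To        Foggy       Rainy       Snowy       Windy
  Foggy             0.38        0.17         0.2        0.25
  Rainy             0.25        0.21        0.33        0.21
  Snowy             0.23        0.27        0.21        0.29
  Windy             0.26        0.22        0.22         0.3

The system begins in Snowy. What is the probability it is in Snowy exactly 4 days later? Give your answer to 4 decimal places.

0.2357

Propagate the distribution vector 4 days from Snowy.
After 0 days: (0.0000, 0.0000, 1.0000, 0.0000)
After 1 day: (0.2300, 0.2700, 0.2100, 0.2900)
After 2 days: (0.2786, 0.2163, 0.2430, 0.2621)
After 3 days: (0.2840, 0.2161, 0.2358, 0.2642)
After 4 days: (0.2848, 0.2154, 0.2357, 0.2640)
P(in Snowy after 4 days) = 0.2357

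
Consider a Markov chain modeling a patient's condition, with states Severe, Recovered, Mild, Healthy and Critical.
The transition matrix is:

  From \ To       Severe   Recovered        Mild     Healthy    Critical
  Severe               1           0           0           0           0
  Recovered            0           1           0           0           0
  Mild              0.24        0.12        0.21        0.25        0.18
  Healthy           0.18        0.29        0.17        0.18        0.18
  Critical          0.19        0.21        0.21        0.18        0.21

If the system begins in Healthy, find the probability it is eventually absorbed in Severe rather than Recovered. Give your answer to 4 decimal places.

0.4418

Let h(s) be the probability of absorption at Severe starting from transient state s. Then h(Severe) = 1 and h(Recovered) = 0. By first-step analysis:
h(Mild) = 0.24·1 + 0.12·0 + 0.21·h(Mild) + 0.25·h(Healthy) + 0.18·h(Critical)
h(Healthy) = 0.18·1 + 0.29·0 + 0.17·h(Mild) + 0.18·h(Healthy) + 0.18·h(Critical)
h(Critical) = 0.19·1 + 0.21·0 + 0.21·h(Mild) + 0.18·h(Healthy) + 0.21·h(Critical)
Solving: h(Mild) = 0.5550, h(Healthy) = 0.4418, h(Critical) = 0.4887.
Starting from Healthy, the probability is 0.4418.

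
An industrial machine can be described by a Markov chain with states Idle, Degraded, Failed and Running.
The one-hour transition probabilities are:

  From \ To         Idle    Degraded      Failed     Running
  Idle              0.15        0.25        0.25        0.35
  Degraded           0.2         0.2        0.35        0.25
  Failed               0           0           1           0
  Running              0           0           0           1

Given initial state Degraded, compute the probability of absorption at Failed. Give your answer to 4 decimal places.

0.5516

Let h(s) be the probability of absorption at Failed starting from transient state s. Then h(Failed) = 1 and h(Running) = 0. By first-step analysis:
h(Idle) = 0.15·h(Idle) + 0.25·h(Degraded) + 0.25·1 + 0.35·0
h(Degraded) = 0.2·h(Idle) + 0.2·h(Degraded) + 0.35·1 + 0.25·0
Solving: h(Idle) = 0.4563, h(Degraded) = 0.5516.
Starting from Degraded, the probability is 0.5516.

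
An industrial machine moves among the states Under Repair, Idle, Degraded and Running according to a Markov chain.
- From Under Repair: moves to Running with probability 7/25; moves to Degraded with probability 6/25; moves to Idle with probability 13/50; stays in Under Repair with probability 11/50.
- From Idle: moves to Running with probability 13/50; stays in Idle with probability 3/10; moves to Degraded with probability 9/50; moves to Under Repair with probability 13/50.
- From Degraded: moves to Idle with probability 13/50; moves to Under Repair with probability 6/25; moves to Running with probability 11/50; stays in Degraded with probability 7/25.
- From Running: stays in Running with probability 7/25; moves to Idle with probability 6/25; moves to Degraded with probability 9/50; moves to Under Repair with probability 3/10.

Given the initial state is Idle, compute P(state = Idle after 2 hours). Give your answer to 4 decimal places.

0.2668

Propagate the distribution vector 2 hours from Idle.
After 0 hours: (0.0000, 1.0000, 0.0000, 0.0000)
After 1 hour: (0.2600, 0.3000, 0.1800, 0.2600)
After 2 hours: (0.2564, 0.2668, 0.2136, 0.2632)
P(in Idle after 2 hours) = 0.2668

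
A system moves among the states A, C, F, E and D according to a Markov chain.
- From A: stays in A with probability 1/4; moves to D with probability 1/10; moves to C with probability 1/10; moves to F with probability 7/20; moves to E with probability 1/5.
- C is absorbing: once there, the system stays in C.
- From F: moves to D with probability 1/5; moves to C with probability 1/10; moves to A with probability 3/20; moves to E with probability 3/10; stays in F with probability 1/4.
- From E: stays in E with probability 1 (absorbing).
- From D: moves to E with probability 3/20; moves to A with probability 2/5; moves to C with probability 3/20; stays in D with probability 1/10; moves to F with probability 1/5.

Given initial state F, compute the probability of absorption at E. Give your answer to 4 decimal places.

0.7018

Let h(s) be the probability of absorption at E starting from transient state s. Then h(E) = 1 and h(C) = 0. By first-step analysis:
h(A) = 0.25·h(A) + 0.1·0 + 0.35·h(F) + 0.2·1 + 0.1·h(D)
h(F) = 0.15·h(A) + 0.1·0 + 0.25·h(F) + 0.3·1 + 0.2·h(D)
h(D) = 0.4·h(A) + 0.15·0 + 0.2·h(F) + 0.15·1 + 0.1·h(D)
Solving: h(A) = 0.6773, h(F) = 0.7018, h(D) = 0.6236.
Starting from F, the probability is 0.7018.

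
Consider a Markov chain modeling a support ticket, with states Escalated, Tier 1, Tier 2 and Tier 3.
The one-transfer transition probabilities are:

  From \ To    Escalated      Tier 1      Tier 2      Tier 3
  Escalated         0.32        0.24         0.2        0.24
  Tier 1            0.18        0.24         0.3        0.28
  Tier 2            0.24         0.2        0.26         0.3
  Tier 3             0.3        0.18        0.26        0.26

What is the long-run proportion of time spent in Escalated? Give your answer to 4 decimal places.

0.2645

Let the stationary distribution be π with π = πP and π_1 + π_2 + π_3 + π_4 = 1.
π_1 = 0.32·π_1 + 0.18·π_2 + 0.24·π_3 + 0.3·π_4
π_2 = 0.24·π_1 + 0.24·π_2 + 0.2·π_3 + 0.18·π_4
π_3 = 0.2·π_1 + 0.3·π_2 + 0.26·π_3 + 0.26·π_4
Solving with the normalization constraint gives π = (0.2645, 0.2137, 0.2527, 0.2691).
So the stationary probability of Escalated is 0.2645.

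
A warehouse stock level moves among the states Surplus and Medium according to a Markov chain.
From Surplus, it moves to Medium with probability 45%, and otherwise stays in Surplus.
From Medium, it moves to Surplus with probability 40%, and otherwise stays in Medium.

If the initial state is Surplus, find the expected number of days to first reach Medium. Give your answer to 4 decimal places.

Let t(s) be the expected number of days to first reach Medium from state s, with t(Medium) = 0. Conditioning on the first day:
t(Surplus) = 1 + 0.55·t(Surplus)
Solving: t(Surplus) = 2.2222.
Expected days from Surplus to Medium: 2.2222.

2.2222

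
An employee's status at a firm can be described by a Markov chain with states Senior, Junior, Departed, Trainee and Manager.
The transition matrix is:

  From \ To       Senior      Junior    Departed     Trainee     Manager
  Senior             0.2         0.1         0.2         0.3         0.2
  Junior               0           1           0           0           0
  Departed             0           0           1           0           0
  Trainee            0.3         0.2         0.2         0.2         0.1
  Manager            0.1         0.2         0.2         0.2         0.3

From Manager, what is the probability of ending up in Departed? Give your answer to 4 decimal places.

Let h(s) be the probability of absorption at Departed starting from transient state s. Then h(Departed) = 1 and h(Junior) = 0. By first-step analysis:
h(Senior) = 0.2·h(Senior) + 0.1·0 + 0.2·1 + 0.3·h(Trainee) + 0.2·h(Manager)
h(Trainee) = 0.3·h(Senior) + 0.2·0 + 0.2·1 + 0.2·h(Trainee) + 0.1·h(Manager)
h(Manager) = 0.1·h(Senior) + 0.2·0 + 0.2·1 + 0.2·h(Trainee) + 0.3·h(Manager)
Solving: h(Senior) = 0.5799, h(Trainee) = 0.5325, h(Manager) = 0.5207.
Starting from Manager, the probability is 0.5207.

0.5207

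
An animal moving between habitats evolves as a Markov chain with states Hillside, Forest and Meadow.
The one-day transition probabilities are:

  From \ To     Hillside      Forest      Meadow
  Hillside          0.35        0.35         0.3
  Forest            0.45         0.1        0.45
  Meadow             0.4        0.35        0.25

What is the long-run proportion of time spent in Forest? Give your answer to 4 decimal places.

Let the stationary distribution be π with π = πP and π_1 + π_2 + π_3 = 1.
π_1 = 0.35·π_1 + 0.45·π_2 + 0.4·π_3
π_2 = 0.35·π_1 + 0.1·π_2 + 0.35·π_3
Solving with the normalization constraint gives π = (0.3943, 0.2800, 0.3257).
So the stationary probability of Forest is 0.2800.

0.2800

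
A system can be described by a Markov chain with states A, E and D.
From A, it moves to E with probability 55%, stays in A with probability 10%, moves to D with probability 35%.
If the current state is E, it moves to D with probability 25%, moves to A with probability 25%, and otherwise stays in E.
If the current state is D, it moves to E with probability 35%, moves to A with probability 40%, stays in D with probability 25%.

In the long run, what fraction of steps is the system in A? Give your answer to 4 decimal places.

0.2533

Let the stationary distribution be π with π = πP and π_1 + π_2 + π_3 = 1.
π_1 = 0.1·π_1 + 0.25·π_2 + 0.4·π_3
π_2 = 0.55·π_1 + 0.5·π_2 + 0.35·π_3
Solving with the normalization constraint gives π = (0.2533, 0.4714, 0.2753).
So the stationary probability of A is 0.2533.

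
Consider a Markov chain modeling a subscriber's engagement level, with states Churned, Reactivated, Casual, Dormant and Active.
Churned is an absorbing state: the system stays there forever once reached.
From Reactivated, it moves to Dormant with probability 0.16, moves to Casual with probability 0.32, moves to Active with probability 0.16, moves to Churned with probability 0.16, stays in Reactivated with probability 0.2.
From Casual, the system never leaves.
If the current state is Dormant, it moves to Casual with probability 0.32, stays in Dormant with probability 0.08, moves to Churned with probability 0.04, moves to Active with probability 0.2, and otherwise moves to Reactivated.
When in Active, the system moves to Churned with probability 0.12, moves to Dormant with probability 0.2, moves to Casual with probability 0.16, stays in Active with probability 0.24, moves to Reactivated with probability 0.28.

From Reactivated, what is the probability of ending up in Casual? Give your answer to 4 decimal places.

Let h(s) be the probability of absorption at Casual starting from transient state s. Then h(Casual) = 1 and h(Churned) = 0. By first-step analysis:
h(Reactivated) = 0.16·0 + 0.2·h(Reactivated) + 0.32·1 + 0.16·h(Dormant) + 0.16·h(Active)
h(Dormant) = 0.04·0 + 0.36·h(Reactivated) + 0.32·1 + 0.08·h(Dormant) + 0.2·h(Active)
h(Active) = 0.12·0 + 0.28·h(Reactivated) + 0.16·1 + 0.2·h(Dormant) + 0.24·h(Active)
Solving: h(Reactivated) = 0.6845, h(Dormant) = 0.7597, h(Active) = 0.6626.
Starting from Reactivated, the probability is 0.6845.

0.6845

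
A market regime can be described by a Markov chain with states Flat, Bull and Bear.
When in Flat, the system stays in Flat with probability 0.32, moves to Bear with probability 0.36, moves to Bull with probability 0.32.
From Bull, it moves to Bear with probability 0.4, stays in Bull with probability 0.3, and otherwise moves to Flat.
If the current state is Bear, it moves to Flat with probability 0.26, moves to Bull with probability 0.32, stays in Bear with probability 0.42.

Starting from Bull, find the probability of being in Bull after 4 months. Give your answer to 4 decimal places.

Propagate the distribution vector 4 months from Bull.
After 0 months: (0.0000, 1.0000, 0.0000)
After 1 month: (0.3000, 0.3000, 0.4000)
After 2 months: (0.2900, 0.3140, 0.3960)
After 3 months: (0.2900, 0.3137, 0.3963)
After 4 months: (0.2899, 0.3137, 0.3963)
P(in Bull after 4 months) = 0.3137

0.3137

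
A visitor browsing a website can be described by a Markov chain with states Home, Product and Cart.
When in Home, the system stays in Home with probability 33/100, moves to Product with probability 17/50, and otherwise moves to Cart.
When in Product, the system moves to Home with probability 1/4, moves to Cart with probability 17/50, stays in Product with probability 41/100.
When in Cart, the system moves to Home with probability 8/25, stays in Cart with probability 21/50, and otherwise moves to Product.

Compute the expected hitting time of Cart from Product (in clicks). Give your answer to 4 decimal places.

2.9649

Let t(s) be the expected number of clicks to first reach Cart from state s, with t(Cart) = 0. Conditioning on the first click:
t(Home) = 1 + 0.33·t(Home) + 0.34·t(Product)
t(Product) = 1 + 0.25·t(Home) + 0.41·t(Product)
Solving: t(Home) = 2.9971, t(Product) = 2.9649.
Expected clicks from Product to Cart: 2.9649.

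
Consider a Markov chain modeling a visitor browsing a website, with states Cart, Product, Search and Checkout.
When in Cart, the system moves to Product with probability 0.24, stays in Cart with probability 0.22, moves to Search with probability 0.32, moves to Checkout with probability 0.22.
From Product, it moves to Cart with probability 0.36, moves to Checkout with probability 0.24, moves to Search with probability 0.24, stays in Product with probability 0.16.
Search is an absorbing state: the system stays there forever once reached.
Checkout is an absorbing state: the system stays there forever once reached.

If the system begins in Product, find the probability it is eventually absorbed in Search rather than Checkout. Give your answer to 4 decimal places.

Let h(s) be the probability of absorption at Search starting from transient state s. Then h(Search) = 1 and h(Checkout) = 0. By first-step analysis:
h(Cart) = 0.22·h(Cart) + 0.24·h(Product) + 0.32·1 + 0.22·0
h(Product) = 0.36·h(Cart) + 0.16·h(Product) + 0.24·1 + 0.24·0
Solving: h(Cart) = 0.5738, h(Product) = 0.5316.
Starting from Product, the probability is 0.5316.

0.5316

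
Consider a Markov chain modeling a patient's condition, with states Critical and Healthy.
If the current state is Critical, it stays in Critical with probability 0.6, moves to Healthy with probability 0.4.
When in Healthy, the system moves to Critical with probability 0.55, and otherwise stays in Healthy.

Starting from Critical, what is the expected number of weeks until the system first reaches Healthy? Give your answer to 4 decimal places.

2.5000

Let t(s) be the expected number of weeks to first reach Healthy from state s, with t(Healthy) = 0. Conditioning on the first week:
t(Critical) = 1 + 0.6·t(Critical)
Solving: t(Critical) = 2.5000.
Expected weeks from Critical to Healthy: 2.5000.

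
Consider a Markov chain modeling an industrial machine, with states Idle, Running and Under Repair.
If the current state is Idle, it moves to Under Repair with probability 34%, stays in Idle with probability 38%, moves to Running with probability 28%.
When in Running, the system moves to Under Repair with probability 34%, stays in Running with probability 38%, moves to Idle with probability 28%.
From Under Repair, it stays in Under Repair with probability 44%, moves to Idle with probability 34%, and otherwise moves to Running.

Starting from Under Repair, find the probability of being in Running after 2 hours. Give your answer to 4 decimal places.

Sum over the intermediate state after 1 hour:
P = P(Under Repair→Idle)·P(Idle→Running) + P(Under Repair→Running)·P(Running→Running) + P(Under Repair→Under Repair)·P(Under Repair→Running)
  = 0.34×0.28 + 0.22×0.38 + 0.44×0.22
  = 0.0952 + 0.0836 + 0.0968 = 0.2756

0.2756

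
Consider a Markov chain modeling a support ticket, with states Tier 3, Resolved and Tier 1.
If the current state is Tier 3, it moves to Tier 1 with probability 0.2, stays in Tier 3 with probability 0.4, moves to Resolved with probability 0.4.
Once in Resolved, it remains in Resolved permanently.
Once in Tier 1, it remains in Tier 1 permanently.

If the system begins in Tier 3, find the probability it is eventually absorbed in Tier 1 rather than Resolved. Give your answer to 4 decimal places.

Let h(s) be the probability of absorption at Tier 1 starting from transient state s. Then h(Tier 1) = 1 and h(Resolved) = 0. By first-step analysis:
h(Tier 3) = 0.4·h(Tier 3) + 0.4·0 + 0.2·1
Solving: h(Tier 3) = 0.3333.
Starting from Tier 3, the probability is 0.3333.

0.3333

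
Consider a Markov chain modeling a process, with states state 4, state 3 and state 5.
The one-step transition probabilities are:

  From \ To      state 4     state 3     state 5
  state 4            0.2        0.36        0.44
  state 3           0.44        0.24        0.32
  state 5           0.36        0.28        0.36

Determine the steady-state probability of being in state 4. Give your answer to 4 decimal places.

Let the stationary distribution be π with π = πP and π_1 + π_2 + π_3 = 1.
π_1 = 0.2·π_1 + 0.44·π_2 + 0.36·π_3
π_2 = 0.36·π_1 + 0.24·π_2 + 0.28·π_3
Solving with the normalization constraint gives π = (0.3307, 0.2947, 0.3747).
So the stationary probability of state 4 is 0.3307.

0.3307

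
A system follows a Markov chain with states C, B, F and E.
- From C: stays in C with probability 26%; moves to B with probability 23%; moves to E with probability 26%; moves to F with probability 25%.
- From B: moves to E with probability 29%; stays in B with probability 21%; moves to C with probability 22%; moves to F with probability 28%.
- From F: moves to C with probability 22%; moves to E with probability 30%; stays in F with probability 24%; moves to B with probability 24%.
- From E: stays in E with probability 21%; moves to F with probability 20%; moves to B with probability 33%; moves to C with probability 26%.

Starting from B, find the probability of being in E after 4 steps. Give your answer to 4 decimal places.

Propagate the distribution vector 4 steps from B.
After 0 steps: (0.0000, 1.0000, 0.0000, 0.0000)
After 1 step: (0.2200, 0.2100, 0.2800, 0.2900)
After 2 steps: (0.2404, 0.2576, 0.2390, 0.2630)
After 3 steps: (0.2401, 0.2535, 0.2422, 0.2641)
After 4 steps: (0.2402, 0.2538, 0.2420, 0.2641)
P(in E after 4 steps) = 0.2641

0.2641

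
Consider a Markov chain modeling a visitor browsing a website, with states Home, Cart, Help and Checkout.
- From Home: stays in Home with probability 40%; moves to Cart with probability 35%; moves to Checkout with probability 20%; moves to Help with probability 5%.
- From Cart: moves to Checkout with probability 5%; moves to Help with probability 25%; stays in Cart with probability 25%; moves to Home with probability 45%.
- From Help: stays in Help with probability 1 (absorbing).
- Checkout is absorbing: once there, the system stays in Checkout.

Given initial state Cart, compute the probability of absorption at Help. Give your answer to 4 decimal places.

0.5897

Let h(s) be the probability of absorption at Help starting from transient state s. Then h(Help) = 1 and h(Checkout) = 0. By first-step analysis:
h(Home) = 0.4·h(Home) + 0.35·h(Cart) + 0.05·1 + 0.2·0
h(Cart) = 0.45·h(Home) + 0.25·h(Cart) + 0.25·1 + 0.05·0
Solving: h(Home) = 0.4274, h(Cart) = 0.5897.
Starting from Cart, the probability is 0.5897.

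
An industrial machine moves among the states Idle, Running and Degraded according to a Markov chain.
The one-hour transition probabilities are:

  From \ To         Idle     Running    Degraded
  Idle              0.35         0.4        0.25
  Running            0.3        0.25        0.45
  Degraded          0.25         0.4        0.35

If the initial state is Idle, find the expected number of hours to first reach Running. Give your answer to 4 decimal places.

Let t(s) be the expected number of hours to first reach Running from state s, with t(Running) = 0. Conditioning on the first hour:
t(Idle) = 1 + 0.35·t(Idle) + 0.25·t(Degraded)
t(Degraded) = 1 + 0.25·t(Idle) + 0.35·t(Degraded)
Solving: t(Idle) = 2.5000, t(Degraded) = 2.5000.
Expected hours from Idle to Running: 2.5000.

2.5000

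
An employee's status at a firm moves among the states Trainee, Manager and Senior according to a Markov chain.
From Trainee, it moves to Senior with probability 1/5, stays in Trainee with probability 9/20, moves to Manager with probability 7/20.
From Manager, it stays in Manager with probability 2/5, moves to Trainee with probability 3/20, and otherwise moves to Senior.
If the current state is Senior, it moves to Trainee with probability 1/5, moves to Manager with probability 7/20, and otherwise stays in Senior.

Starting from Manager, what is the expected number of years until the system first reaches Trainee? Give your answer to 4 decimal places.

Let t(s) be the expected number of years to first reach Trainee from state s, with t(Trainee) = 0. Conditioning on the first year:
t(Manager) = 1 + 0.4·t(Manager) + 0.45·t(Senior)
t(Senior) = 1 + 0.35·t(Manager) + 0.45·t(Senior)
Solving: t(Manager) = 5.7971, t(Senior) = 5.5072.
Expected years from Manager to Trainee: 5.7971.

5.7971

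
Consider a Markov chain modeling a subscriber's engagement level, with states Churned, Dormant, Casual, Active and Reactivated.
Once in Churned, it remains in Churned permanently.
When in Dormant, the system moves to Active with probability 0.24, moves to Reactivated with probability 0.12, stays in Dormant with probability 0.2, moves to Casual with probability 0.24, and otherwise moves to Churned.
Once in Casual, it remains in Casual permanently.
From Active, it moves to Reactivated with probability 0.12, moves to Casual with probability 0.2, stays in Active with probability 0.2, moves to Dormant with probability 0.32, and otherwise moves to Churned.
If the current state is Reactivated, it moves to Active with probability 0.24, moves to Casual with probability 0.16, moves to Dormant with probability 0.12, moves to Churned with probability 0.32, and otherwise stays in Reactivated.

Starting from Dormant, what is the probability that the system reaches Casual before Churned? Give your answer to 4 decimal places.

Let h(s) be the probability of absorption at Casual starting from transient state s. Then h(Casual) = 1 and h(Churned) = 0. By first-step analysis:
h(Dormant) = 0.2·0 + 0.2·h(Dormant) + 0.24·1 + 0.24·h(Active) + 0.12·h(Reactivated)
h(Active) = 0.16·0 + 0.32·h(Dormant) + 0.2·1 + 0.2·h(Active) + 0.12·h(Reactivated)
h(Reactivated) = 0.32·0 + 0.12·h(Dormant) + 0.16·1 + 0.24·h(Active) + 0.16·h(Reactivated)
Solving: h(Dormant) = 0.5176, h(Active) = 0.5189, h(Reactivated) = 0.4127.
Starting from Dormant, the probability is 0.5176.

0.5176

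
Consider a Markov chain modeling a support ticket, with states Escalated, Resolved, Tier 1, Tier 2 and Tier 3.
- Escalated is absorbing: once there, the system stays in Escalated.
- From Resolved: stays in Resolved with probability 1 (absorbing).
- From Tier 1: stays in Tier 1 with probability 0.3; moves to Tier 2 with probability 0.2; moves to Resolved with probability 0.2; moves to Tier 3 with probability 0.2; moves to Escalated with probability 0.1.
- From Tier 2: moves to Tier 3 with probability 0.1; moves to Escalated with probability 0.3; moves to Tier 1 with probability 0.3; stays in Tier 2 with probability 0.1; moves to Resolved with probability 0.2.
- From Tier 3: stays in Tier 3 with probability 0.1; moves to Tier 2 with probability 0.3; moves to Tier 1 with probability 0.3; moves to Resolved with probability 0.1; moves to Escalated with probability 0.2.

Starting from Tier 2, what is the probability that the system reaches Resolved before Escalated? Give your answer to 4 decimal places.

Let h(s) be the probability of absorption at Resolved starting from transient state s. Then h(Resolved) = 1 and h(Escalated) = 0. By first-step analysis:
h(Tier 1) = 0.1·0 + 0.2·1 + 0.3·h(Tier 1) + 0.2·h(Tier 2) + 0.2·h(Tier 3)
h(Tier 2) = 0.3·0 + 0.2·1 + 0.3·h(Tier 1) + 0.1·h(Tier 2) + 0.1·h(Tier 3)
h(Tier 3) = 0.2·0 + 0.1·1 + 0.3·h(Tier 1) + 0.3·h(Tier 2) + 0.1·h(Tier 3)
Solving: h(Tier 1) = 0.5411, h(Tier 2) = 0.4517, h(Tier 3) = 0.4420.
Starting from Tier 2, the probability is 0.4517.

0.4517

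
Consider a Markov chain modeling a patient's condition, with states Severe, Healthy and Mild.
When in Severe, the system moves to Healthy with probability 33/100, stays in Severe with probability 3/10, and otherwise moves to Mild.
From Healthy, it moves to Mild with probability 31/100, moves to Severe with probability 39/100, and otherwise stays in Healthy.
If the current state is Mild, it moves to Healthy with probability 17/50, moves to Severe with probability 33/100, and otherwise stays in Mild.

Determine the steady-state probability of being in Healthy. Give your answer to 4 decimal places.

Let the stationary distribution be π with π = πP and π_1 + π_2 + π_3 = 1.
π_1 = 0.3·π_1 + 0.39·π_2 + 0.33·π_3
π_2 = 0.33·π_1 + 0.3·π_2 + 0.34·π_3
Solving with the normalization constraint gives π = (0.3392, 0.3237, 0.3371).
So the stationary probability of Healthy is 0.3237.

0.3237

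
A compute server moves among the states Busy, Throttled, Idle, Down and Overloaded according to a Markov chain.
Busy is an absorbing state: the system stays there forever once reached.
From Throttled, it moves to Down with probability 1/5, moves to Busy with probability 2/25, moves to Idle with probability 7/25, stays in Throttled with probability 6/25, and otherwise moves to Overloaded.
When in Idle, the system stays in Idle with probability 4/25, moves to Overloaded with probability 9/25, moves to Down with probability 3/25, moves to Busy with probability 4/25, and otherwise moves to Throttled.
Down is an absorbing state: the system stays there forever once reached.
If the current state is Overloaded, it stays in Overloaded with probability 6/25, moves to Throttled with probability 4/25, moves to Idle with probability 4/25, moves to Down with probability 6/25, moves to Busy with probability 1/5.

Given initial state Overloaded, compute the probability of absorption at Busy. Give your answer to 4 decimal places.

0.4476

Let h(s) be the probability of absorption at Busy starting from transient state s. Then h(Busy) = 1 and h(Down) = 0. By first-step analysis:
h(Throttled) = 0.08·1 + 0.24·h(Throttled) + 0.28·h(Idle) + 0.2·0 + 0.2·h(Overloaded)
h(Idle) = 0.16·1 + 0.2·h(Throttled) + 0.16·h(Idle) + 0.12·0 + 0.36·h(Overloaded)
h(Overloaded) = 0.2·1 + 0.16·h(Throttled) + 0.16·h(Idle) + 0.24·0 + 0.24·h(Overloaded)
Solving: h(Throttled) = 0.3989, h(Idle) = 0.4773, h(Overloaded) = 0.4476.
Starting from Overloaded, the probability is 0.4476.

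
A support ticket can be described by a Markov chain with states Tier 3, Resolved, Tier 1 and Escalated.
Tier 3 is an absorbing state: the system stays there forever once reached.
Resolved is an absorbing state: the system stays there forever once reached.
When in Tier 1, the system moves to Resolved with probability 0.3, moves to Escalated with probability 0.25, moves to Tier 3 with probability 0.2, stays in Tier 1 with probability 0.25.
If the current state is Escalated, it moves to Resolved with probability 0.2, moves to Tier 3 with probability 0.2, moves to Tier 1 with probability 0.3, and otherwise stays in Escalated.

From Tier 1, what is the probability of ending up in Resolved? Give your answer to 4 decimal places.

Let h(s) be the probability of absorption at Resolved starting from transient state s. Then h(Resolved) = 1 and h(Tier 3) = 0. By first-step analysis:
h(Tier 1) = 0.2·0 + 0.3·1 + 0.25·h(Tier 1) + 0.25·h(Escalated)
h(Escalated) = 0.2·0 + 0.2·1 + 0.3·h(Tier 1) + 0.3·h(Escalated)
Solving: h(Tier 1) = 0.5778, h(Escalated) = 0.5333.
Starting from Tier 1, the probability is 0.5778.

0.5778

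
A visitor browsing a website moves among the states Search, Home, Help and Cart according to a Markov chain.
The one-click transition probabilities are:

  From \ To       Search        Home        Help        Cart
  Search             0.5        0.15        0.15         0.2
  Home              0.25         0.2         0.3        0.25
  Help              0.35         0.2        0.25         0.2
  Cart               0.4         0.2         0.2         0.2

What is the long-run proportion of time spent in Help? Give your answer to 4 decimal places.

0.2083

Let the stationary distribution be π with π = πP and π_1 + π_2 + π_3 + π_4 = 1.
π_1 = 0.5·π_1 + 0.25·π_2 + 0.35·π_3 + 0.4·π_4
π_2 = 0.15·π_1 + 0.2·π_2 + 0.2·π_3 + 0.2·π_4
π_3 = 0.15·π_1 + 0.3·π_2 + 0.25·π_3 + 0.2·π_4
Solving with the normalization constraint gives π = (0.4029, 0.1799, 0.2083, 0.2090).
So the stationary probability of Help is 0.2083.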